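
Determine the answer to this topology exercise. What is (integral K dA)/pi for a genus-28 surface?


Gauss-Bonnet: integral K dA = 2*pi*chi(M).
chi(Sigma_28) = 2 - 2*28 = -54.
(integral K dA)/pi = 2*chi = 2*(-54) = -108

-108


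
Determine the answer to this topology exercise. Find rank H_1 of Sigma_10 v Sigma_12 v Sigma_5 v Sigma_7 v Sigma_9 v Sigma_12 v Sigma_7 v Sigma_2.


For a wedge X v Y: reduced H_k(X v Y) = H_k(X) + H_k(Y).
Each Sigma_g contributes b_1 = 2g.
b_1 = 20 + 24 + 10 + 14 + 18 + 24 + 14 + 4 = 128

128


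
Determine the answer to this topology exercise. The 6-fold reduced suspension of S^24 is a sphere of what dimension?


Each suspension raises dimension by 1: Sigma S^n = S^{n+1}.
Sigma^6 S^24 = S^{24+6} = S^30

30


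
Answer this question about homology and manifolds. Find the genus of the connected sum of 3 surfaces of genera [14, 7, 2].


Genus is additive under connected sum of orientable surfaces.
g = 14 + 7 + 2 = 23

23


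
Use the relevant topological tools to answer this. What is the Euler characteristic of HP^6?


HP^6 has one cell in each dimension 0, 4, ..., 4*6 (6+1 cells, all even-dim).
chi = 6 + 1 = 7

7


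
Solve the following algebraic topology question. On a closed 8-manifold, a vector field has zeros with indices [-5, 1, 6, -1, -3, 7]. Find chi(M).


Poincare-Hopf: chi(M) = sum of indices of zeros.
chi = (-5) + (1) + (6) + (-1) + (-3) + (7) = 5

5


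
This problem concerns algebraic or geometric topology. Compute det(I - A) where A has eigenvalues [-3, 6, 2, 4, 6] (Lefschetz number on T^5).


For a torus self-map: L(f) = det(I - A) where A acts on H_1.
L(f) = (1--3) * (1-6) * (1-2) * (1-4) * (1-6) = 4 * -5 * -1 * -3 * -5 = 300

300


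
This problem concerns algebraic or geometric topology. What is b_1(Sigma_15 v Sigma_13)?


For a wedge: H_1(A v B) = H_1(A) + H_1(B).
b_1(Sigma_15) = 30, b_1(Sigma_13) = 26.
b_1 = 30 + 26 = 56

56


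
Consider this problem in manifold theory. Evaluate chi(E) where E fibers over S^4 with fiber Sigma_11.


chi(S^4) = 2 (n even), chi(Sigma_11) = 2 - 2*11 = -20.
chi(E) = 2 * (-20) = -40

-40


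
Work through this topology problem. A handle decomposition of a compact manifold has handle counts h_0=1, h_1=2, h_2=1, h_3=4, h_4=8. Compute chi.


Handles of index k contribute (-1)^k to chi (same as CW cells).
chi = (1) + (-2) + (1) + (-4) + (8) = 4

4


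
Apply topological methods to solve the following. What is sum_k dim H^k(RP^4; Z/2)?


H^k(RP^4; Z/2) = Z/2 for each 0 <= k <= 4.
Total dimension = 4 + 1 = 5

5


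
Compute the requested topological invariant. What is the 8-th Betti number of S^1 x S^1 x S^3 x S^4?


Each S^d has Poincare polynomial 1 + t^d.
The product S^1 x S^1 x S^3 x S^4 has Poincare polynomial prod(1+t^d_i).
Expanding: b_0=1, b_1=2, b_2=1, b_3=1, b_4=3, b_5=3, b_6=1, b_7=1, b_8=2, b_9=1.
b_8 = 2

2


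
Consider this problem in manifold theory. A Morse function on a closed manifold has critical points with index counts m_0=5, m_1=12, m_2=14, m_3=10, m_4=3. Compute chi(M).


Morse theory: chi(M) = sum_k (-1)^k m_k where m_k = #(index-k critical points).
= (5) + (-12) + (14) + (-10) + (3) = 0

0


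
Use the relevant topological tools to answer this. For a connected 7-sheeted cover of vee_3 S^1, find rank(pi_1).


Nielsen-Schreier: an index-n subgroup of F_r is free of rank 1 + n(r-1).
Equivalently: chi(cover) = n*chi(base); chi(vee_r S^1) = 1 - 3 = -2.
chi(E) = 7*(-2) = -14; rank = 1 - chi(E) = 1 - (-14) = 15.
rank = 1 + 7*(3-1) = 1 + 14 = 15

15


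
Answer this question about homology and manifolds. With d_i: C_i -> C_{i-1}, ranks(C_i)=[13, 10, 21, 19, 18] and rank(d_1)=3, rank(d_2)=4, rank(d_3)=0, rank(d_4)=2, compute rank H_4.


rank H_k = rank(ker d_k) - rank(im d_{k+1}).
rank(ker d_4) = rank(C_4) - rank(d_4) = 18 - 2 = 16.
rank(im d_{4+1}) = 0.
rank H_4 = 16 - 0 = 16

16


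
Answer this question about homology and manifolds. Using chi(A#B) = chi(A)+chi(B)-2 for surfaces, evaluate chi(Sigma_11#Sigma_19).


chi(Sigma_11) = 2 - 2*11 = -20
chi(Sigma_19) = 2 - 2*19 = -36
For surfaces: chi(A#B) = chi(A) + chi(B) - 2.
chi = -20 + -36 - 2 = -58

-58


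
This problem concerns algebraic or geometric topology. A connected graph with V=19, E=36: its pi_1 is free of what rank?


For a connected graph: rank(pi_1) = b_1 = E - V + 1 = 1 - chi.
chi = V - E = 19 - 36 = -17.
rank = 1 - (-17) = 36 - 19 + 1 = 18

18


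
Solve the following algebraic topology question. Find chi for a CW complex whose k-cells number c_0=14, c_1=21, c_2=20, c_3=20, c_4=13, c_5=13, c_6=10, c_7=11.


chi = sum_k (-1)^k c_k.
= (-1)^0*14 + (-1)^1*21 + (-1)^2*20 + (-1)^3*20 + (-1)^4*13 + (-1)^5*13 + (-1)^6*10 + (-1)^7*11
= (14) + (-21) + (20) + (-20) + (13) + (-13) + (10) + (-11)
= -8

-8


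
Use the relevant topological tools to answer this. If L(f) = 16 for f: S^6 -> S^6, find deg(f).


L(f) = 1 + (-1)^6 deg(f) on S^6.
16 = 1 + (-1)^6 * deg(f)
(-1)^6 * deg(f) = 15
deg(f) = 15

15


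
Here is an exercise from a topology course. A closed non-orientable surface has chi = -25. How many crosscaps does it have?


chi = 2 - k for closed non-orientable surfaces with k crosscaps.
-25 = 2 - k
k = 2 - (-25) = 27

27


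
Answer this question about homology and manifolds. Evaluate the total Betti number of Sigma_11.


For Sigma_11: b_0 = 1, b_1 = 2g = 22, b_2 = 1.
Total = 1 + 22 + 1 = 24

24


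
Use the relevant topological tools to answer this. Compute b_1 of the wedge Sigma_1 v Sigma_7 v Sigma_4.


For a wedge X v Y: reduced H_k(X v Y) = H_k(X) + H_k(Y).
Each Sigma_g contributes b_1 = 2g.
b_1 = 2 + 14 + 8 = 24

24


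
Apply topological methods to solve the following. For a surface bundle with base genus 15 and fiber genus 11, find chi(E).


For a fiber bundle F -> E -> B (with CW structure): chi(E) = chi(B) * chi(F).
chi(Sigma_15) = -28, chi(Sigma_11) = -20.
chi(E) = (-28) * (-20) = 560

560


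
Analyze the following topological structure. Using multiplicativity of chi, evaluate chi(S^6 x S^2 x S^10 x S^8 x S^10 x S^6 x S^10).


chi is multiplicative: chi(X x Y) = chi(X) chi(Y).
Each even-dim sphere has chi = 2. There are 7 factors.
chi = 2^7 = 128

128


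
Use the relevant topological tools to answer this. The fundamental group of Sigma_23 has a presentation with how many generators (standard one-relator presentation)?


Standard presentation: pi_1(Sigma_g) = <a_1,b_1,...,a_g,b_g | [a_1,b_1]...[a_g,b_g] = 1>.
Number of generators = 2g = 2*23 = 46

46


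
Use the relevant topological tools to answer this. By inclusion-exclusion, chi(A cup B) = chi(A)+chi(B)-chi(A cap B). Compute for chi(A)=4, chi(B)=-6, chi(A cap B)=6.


chi(A cup B) = chi(A) + chi(B) - chi(A cap B)
= 4 + (-6) - (6)
= -8

-8


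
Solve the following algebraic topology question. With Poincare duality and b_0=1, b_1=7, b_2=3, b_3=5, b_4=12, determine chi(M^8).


By Poincare duality b_k = b_{8-k}, so full Betti numbers: b_0=1, b_1=7, b_2=3, b_3=5, b_4=12, b_5=5, b_6=3, b_7=7, b_8=1.
chi = sum (-1)^k b_k = -4

-4


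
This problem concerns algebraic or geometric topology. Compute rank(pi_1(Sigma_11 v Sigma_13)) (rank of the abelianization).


For a wedge: H_1(A v B) = H_1(A) + H_1(B).
b_1(Sigma_11) = 22, b_1(Sigma_13) = 26.
b_1 = 22 + 26 = 48

48


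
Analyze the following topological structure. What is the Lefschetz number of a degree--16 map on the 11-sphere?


On S^11: L(f) = tr(f_0*) + (-1)^11 tr(f_11*) = 1 + (-1)^11 * deg(f).
L(f) = 1 + (-1)^11 * -16 = 1 + 16 = 17

17


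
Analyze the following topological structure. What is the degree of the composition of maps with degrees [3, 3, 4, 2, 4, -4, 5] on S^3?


Degree is multiplicative: deg(composition) = product of degrees.
= (3) * (3) * (4) * (2) * (4) * (-4) * (5) = -5760

-5760


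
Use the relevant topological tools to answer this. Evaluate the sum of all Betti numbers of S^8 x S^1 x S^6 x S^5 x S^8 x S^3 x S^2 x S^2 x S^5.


Total Betti number is multiplicative under products.
Each S^d (d>=1) has total Betti number 2.
There are 9 sphere factors.
Total = 2^9 = 512

512


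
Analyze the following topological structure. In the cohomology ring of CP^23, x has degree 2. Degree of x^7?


|x| = 2 in H^*(CP^n).
|x^7| = 7 * |x| = 7 * 2 = 14

14


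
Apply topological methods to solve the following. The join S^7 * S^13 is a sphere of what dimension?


Join of spheres: S^m * S^n = S^{m+n+1}.
dim = 7 + 13 + 1 = 21

21


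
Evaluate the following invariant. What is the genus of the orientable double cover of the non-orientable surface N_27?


chi(N_27) = 2 - 27 = -25.
Double cover: chi(Sigma_g) = 2 * chi(N_27) = 2*(-25) = -50.
2 - 2g = -50, so g = (2 - (-50))/2 = 52/2 = 26

26


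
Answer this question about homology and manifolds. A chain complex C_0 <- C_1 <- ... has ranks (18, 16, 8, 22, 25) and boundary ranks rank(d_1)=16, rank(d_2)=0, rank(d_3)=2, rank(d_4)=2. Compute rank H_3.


rank H_k = rank(ker d_k) - rank(im d_{k+1}).
rank(ker d_3) = rank(C_3) - rank(d_3) = 22 - 2 = 20.
rank(im d_{3+1}) = 2.
rank H_3 = 20 - 2 = 18

18


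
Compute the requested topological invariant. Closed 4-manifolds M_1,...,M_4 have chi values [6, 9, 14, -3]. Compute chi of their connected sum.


For n-manifolds: chi(A#B) = chi(A) + chi(B) - chi(S^4).
chi(S^4) = 1 + (-1)^4 = 2.
chi(#) = (sum chi_i) - (4-1)*chi(S^4) = 26 - 3*2 = 20

20


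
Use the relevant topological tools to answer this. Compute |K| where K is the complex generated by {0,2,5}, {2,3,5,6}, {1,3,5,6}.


Each maximal simplex on m vertices has 2^m - 1 nonempty faces.
Take the union (dedupe shared faces).
Total distinct faces = 27

27


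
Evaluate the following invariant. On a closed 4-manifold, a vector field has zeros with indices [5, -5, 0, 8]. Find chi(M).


Poincare-Hopf: chi(M) = sum of indices of zeros.
chi = (5) + (-5) + (0) + (8) = 8

8


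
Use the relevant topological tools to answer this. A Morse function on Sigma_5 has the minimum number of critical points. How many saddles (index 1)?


A perfect Morse function has m_k = b_k.
For Sigma_5: b_0=1, b_1=2g=10, b_2=1.
Saddles m_1 = 2g = 10

10


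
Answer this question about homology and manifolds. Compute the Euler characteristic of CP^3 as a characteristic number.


For any closed oriented manifold, <e(TM),[M]> = chi(M).
chi(CP^3) = 3+1 = 4

4


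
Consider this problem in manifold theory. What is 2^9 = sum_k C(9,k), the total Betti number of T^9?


b_k(T^9) = C(9,k), so the sum over k is sum_k C(9,k) = 2^9.
Total = 2^9 = 512

512


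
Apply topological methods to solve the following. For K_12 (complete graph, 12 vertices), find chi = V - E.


K_12: V = 12, E = C(12,2) = 66.
chi = V - E = 12 - 66 = -54

-54


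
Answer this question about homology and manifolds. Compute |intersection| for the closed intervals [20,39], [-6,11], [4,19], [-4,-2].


Intersection = [max(a_i), min(b_i)] = [20, -2].
Since 20 > -2, the intersection is empty.
Length = 0

0


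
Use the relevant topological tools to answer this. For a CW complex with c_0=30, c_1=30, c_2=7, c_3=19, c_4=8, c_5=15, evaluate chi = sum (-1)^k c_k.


chi = sum_k (-1)^k c_k.
= (-1)^0*30 + (-1)^1*30 + (-1)^2*7 + (-1)^3*19 + (-1)^4*8 + (-1)^5*15
= (30) + (-30) + (7) + (-19) + (8) + (-15)
= -19

-19


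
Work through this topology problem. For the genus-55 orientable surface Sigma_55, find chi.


For a closed orientable surface of genus g: chi = 2 - 2g.
Here g = 55.
chi = 2 - 2*55 = 2 - 110 = -108

-108


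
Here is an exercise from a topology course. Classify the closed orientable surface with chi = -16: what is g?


chi = 2 - 2g for closed orientable surfaces.
-16 = 2 - 2g
2g = 2 - (-16) = 18
g = 9

9


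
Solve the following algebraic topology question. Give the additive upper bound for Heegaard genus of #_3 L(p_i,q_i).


Heegaard genus satisfies g(A#B) <= g(A) + g(B).
Each lens space has g = 1.
Upper bound: 3 * 1 = 3

3


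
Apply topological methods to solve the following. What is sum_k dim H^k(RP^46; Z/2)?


H^k(RP^46; Z/2) = Z/2 for each 0 <= k <= 46.
Total dimension = 46 + 1 = 47

47


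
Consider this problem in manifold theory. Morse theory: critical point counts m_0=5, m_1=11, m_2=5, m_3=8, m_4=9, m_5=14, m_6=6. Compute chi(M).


Morse theory: chi(M) = sum_k (-1)^k m_k where m_k = #(index-k critical points).
= (5) + (-11) + (5) + (-8) + (9) + (-14) + (6) = -8

-8


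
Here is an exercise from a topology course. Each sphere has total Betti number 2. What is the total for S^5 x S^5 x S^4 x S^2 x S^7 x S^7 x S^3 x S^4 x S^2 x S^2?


Total Betti number is multiplicative under products.
Each S^d (d>=1) has total Betti number 2.
There are 10 sphere factors.
Total = 2^10 = 1024

1024


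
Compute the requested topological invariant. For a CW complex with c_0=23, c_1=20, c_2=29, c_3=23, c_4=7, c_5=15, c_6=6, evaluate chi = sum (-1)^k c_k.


chi = sum_k (-1)^k c_k.
= (-1)^0*23 + (-1)^1*20 + (-1)^2*29 + (-1)^3*23 + (-1)^4*7 + (-1)^5*15 + (-1)^6*6
= (23) + (-20) + (29) + (-23) + (7) + (-15) + (6)
= 7

7


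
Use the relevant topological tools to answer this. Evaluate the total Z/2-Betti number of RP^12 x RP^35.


dim H^*(RP^n; Z/2) = n+1 (one Z/2 in each degree 0..n).
Total Betti number is multiplicative.
Total = (12+1) * (35+1) = 13 * 36 = 468

468


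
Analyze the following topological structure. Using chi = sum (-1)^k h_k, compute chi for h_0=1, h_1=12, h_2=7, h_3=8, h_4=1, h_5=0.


Handles of index k contribute (-1)^k to chi (same as CW cells).
chi = (1) + (-12) + (7) + (-8) + (1) + (0) = -11

-11


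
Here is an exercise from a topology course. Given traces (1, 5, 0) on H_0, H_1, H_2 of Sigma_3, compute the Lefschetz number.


L(f) = tr(f_0*) - tr(f_1*) + tr(f_2*).
= 1 - (5) + (0)
= -4

-4


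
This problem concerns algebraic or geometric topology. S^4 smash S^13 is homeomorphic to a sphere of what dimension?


S^m ^ S^n = S^{m+n}.
k = 4 + 13 = 17

17


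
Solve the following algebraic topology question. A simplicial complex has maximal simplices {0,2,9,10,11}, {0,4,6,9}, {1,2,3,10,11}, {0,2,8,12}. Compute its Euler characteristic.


Enumerate all faces; f-vector: f_0=11, f_1=27, f_2=27, f_3=12, f_4=2.
chi = sum (-1)^k f_k = 1

1


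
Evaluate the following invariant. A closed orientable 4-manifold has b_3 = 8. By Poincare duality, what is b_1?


Poincare duality for closed orientable n-manifolds: b_k = b_{n-k}.
Here n = 4, so b_1 = b_3 = 8

8


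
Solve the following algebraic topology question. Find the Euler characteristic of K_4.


K_4: V = 4, E = C(4,2) = 6.
chi = V - E = 4 - 6 = -2

-2


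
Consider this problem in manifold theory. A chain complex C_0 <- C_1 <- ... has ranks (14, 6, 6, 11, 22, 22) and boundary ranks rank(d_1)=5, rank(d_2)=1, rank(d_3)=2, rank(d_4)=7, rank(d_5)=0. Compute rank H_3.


rank H_k = rank(ker d_k) - rank(im d_{k+1}).
rank(ker d_3) = rank(C_3) - rank(d_3) = 11 - 2 = 9.
rank(im d_{3+1}) = 7.
rank H_3 = 9 - 7 = 2

2


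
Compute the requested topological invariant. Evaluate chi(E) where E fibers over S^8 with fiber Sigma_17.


chi(S^8) = 2 (n even), chi(Sigma_17) = 2 - 2*17 = -32.
chi(E) = 2 * (-32) = -64

-64


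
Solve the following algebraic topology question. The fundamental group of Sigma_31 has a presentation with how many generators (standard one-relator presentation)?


Standard presentation: pi_1(Sigma_g) = <a_1,b_1,...,a_g,b_g | [a_1,b_1]...[a_g,b_g] = 1>.
Number of generators = 2g = 2*31 = 62

62


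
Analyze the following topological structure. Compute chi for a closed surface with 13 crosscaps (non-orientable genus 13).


For a non-orientable closed surface with k crosscaps: chi = 2 - k.
Here k = 13.
chi = 2 - 13 = -11

-11


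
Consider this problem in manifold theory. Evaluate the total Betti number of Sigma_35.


For Sigma_35: b_0 = 1, b_1 = 2g = 70, b_2 = 1.
Total = 1 + 70 + 1 = 72

72


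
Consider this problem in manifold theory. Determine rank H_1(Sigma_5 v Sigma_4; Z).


For a wedge: H_1(A v B) = H_1(A) + H_1(B).
b_1(Sigma_5) = 10, b_1(Sigma_4) = 8.
b_1 = 10 + 8 = 18

18


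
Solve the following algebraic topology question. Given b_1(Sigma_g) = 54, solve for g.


For a closed orientable surface: b_1 = 2g.
54 = 2g
g = 54 / 2 = 27

27


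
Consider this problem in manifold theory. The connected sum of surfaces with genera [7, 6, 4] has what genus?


Genus is additive under connected sum of orientable surfaces.
g = 7 + 6 + 4 = 17

17


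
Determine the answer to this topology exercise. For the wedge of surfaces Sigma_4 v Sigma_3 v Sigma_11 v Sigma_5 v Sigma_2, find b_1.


For a wedge X v Y: reduced H_k(X v Y) = H_k(X) + H_k(Y).
Each Sigma_g contributes b_1 = 2g.
b_1 = 8 + 6 + 22 + 10 + 4 = 50

50


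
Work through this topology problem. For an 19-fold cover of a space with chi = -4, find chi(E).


For a finite covering: chi(E) = (number of sheets) * chi(B).
chi(E) = 19 * (-4) = -76

-76


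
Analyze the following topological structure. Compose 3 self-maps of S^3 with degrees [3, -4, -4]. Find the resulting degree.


Degree is multiplicative: deg(composition) = product of degrees.
= (3) * (-4) * (-4) = 48

48


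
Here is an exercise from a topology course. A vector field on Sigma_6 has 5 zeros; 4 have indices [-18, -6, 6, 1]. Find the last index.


Poincare-Hopf: sum of indices = chi(M).
chi(Sigma_6) = 2 - 2*6 = -10.
Sum of known indices = -17.
x = chi - (sum known) = -10 - (-17) = 7

7


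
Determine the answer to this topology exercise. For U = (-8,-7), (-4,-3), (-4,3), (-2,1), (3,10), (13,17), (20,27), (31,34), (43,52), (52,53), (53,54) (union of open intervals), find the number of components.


Sort and merge overlapping open intervals.
Merged: (-8,-7), (-4,3), (3,10), (13,17), (20,27), (31,34), (43,52), (52,53), (53,54).
Number of components = 9

9


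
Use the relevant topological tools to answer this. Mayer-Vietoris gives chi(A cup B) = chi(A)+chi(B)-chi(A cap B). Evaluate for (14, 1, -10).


chi(A cup B) = chi(A) + chi(B) - chi(A cap B)
= 14 + (1) - (-10)
= 25

25


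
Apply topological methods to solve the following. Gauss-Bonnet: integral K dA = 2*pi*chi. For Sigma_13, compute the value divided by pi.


Gauss-Bonnet: integral K dA = 2*pi*chi(M).
chi(Sigma_13) = 2 - 2*13 = -24.
(integral K dA)/pi = 2*chi = 2*(-24) = -48

-48


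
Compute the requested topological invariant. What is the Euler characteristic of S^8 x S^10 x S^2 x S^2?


chi is multiplicative: chi(X x Y) = chi(X) chi(Y).
Each even-dim sphere has chi = 2. There are 4 factors.
chi = 2^4 = 16

16


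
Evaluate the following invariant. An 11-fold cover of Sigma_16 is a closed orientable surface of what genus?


For an n-sheeted cover: chi(E) = n * chi(B).
chi(Sigma_16) = 2 - 2*16 = -30.
chi(E) = 11 * (-30) = -330.
genus(E) = (2 - chi(E))/2 = (2 - (-330))/2 = 332/2 = 166

166


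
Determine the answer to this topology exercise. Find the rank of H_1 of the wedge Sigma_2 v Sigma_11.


For a wedge: H_1(A v B) = H_1(A) + H_1(B).
b_1(Sigma_2) = 4, b_1(Sigma_11) = 22.
b_1 = 4 + 22 = 26

26


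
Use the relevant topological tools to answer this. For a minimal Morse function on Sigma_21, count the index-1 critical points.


A perfect Morse function has m_k = b_k.
For Sigma_21: b_0=1, b_1=2g=42, b_2=1.
Saddles m_1 = 2g = 42

42


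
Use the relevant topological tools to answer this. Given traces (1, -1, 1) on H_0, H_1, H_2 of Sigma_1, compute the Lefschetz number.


L(f) = tr(f_0*) - tr(f_1*) + tr(f_2*).
= 1 - (-1) + (1)
= 3

3


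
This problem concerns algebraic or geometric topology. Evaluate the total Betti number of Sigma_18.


For Sigma_18: b_0 = 1, b_1 = 2g = 36, b_2 = 1.
Total = 1 + 36 + 1 = 38

38


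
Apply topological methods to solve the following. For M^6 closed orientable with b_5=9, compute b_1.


Poincare duality for closed orientable n-manifolds: b_k = b_{n-k}.
Here n = 6, so b_1 = b_5 = 9

9


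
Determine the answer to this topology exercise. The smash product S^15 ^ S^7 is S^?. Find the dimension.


S^m ^ S^n = S^{m+n}.
k = 15 + 7 = 22

22


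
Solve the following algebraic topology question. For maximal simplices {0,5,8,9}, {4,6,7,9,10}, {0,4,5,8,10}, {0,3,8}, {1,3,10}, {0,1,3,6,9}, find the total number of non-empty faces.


Each maximal simplex on m vertices has 2^m - 1 nonempty faces.
Take the union (dedupe shared faces).
Total distinct faces = 97

97


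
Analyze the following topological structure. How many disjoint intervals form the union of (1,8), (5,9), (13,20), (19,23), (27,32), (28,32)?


Sort and merge overlapping open intervals.
Merged: (1,9), (13,23), (27,32).
Number of components = 3

3


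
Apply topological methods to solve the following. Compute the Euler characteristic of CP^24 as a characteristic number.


For any closed oriented manifold, <e(TM),[M]> = chi(M).
chi(CP^24) = 24+1 = 25

25


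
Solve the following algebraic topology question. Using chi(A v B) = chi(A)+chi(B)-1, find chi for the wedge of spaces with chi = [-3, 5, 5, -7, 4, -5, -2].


chi(A v B) = chi(A) + chi(B) - 1 (one point identified).
For 7 spaces: chi = (sum chi_i) - (7 - 1).
sum = -3; chi = -3 - 6 = -9

-9


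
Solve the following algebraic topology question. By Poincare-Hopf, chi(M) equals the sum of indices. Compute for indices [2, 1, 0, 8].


Poincare-Hopf: chi(M) = sum of indices of zeros.
chi = (2) + (1) + (0) + (8) = 11

11


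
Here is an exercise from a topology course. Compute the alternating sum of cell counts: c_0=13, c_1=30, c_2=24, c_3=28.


chi = sum_k (-1)^k c_k.
= (-1)^0*13 + (-1)^1*30 + (-1)^2*24 + (-1)^3*28
= (13) + (-30) + (24) + (-28)
= -21

-21


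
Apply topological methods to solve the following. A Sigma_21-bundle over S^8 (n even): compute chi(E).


chi(S^8) = 2 (n even), chi(Sigma_21) = 2 - 2*21 = -40.
chi(E) = 2 * (-40) = -80

-80


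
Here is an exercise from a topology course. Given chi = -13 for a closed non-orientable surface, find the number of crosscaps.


chi = 2 - k for closed non-orientable surfaces with k crosscaps.
-13 = 2 - k
k = 2 - (-13) = 15

15


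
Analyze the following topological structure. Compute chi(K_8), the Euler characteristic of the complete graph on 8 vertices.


K_8: V = 8, E = C(8,2) = 28.
chi = V - E = 8 - 28 = -20

-20


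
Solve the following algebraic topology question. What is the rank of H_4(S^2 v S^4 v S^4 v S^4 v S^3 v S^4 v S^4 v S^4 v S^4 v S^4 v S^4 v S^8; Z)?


For a wedge of spheres, H_k (k>0) is free on one generator per sphere of dimension k.
Spheres of dimension 4: count = 9.
b_4 = 9

9


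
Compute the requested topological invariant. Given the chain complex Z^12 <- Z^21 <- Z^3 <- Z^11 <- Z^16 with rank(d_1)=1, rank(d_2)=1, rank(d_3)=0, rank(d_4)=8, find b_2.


rank H_k = rank(ker d_k) - rank(im d_{k+1}).
rank(ker d_2) = rank(C_2) - rank(d_2) = 3 - 1 = 2.
rank(im d_{2+1}) = 0.
rank H_2 = 2 - 0 = 2

2


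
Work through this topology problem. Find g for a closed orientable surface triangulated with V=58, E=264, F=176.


chi = V - E + F = 58 - 264 + 176 = -30
For orientable closed surface: chi = 2 - 2g, so g = (2 - chi)/2.
g = (2 - (-30)) / 2 = 32 / 2 = 16

16


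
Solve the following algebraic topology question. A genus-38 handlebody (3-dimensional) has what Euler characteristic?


A genus-g handlebody deformation retracts to a wedge of g circles.
chi(vee_g S^1) = 1 - g.
chi(H_38) = 1 - 38 = -37

-37


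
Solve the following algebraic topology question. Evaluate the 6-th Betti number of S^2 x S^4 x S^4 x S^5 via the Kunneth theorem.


Each S^d has Poincare polynomial 1 + t^d.
The product S^2 x S^4 x S^4 x S^5 has Poincare polynomial prod(1+t^d_i).
Expanding: b_0=1, b_2=1, b_4=2, b_5=1, b_6=2, b_7=1, b_8=1, b_9=2, b_10=1, b_11=2, b_13=1, b_15=1.
b_6 = 2

2


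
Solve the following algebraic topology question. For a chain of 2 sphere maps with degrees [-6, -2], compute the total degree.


Degree is multiplicative: deg(composition) = product of degrees.
= (-6) * (-2) = 12

12


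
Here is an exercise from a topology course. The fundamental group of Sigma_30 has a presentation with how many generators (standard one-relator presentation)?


Standard presentation: pi_1(Sigma_g) = <a_1,b_1,...,a_g,b_g | [a_1,b_1]...[a_g,b_g] = 1>.
Number of generators = 2g = 2*30 = 60

60


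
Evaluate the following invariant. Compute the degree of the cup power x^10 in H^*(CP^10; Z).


|x| = 2 in H^*(CP^n).
|x^10| = 10 * |x| = 10 * 2 = 20

20


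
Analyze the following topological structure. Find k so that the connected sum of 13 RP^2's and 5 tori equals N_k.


Since a >= 1, the sum is non-orientable; each T^2 can be replaced by RP^2 # RP^2 (since T^2#RP^2 = 3RP^2).
Total crosscaps k = 13 + 2*5 = 23.
Check via chi: chi = 13*1 + 5*0 - (13+5-1)*2 = -21 = 2 - k = -21. Consistent.

23


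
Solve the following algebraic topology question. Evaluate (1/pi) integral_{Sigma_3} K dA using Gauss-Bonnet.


Gauss-Bonnet: integral K dA = 2*pi*chi(M).
chi(Sigma_3) = 2 - 2*3 = -4.
(integral K dA)/pi = 2*chi = 2*(-4) = -8

-8


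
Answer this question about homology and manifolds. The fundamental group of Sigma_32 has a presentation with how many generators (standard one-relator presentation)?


Standard presentation: pi_1(Sigma_g) = <a_1,b_1,...,a_g,b_g | [a_1,b_1]...[a_g,b_g] = 1>.
Number of generators = 2g = 2*32 = 64

64


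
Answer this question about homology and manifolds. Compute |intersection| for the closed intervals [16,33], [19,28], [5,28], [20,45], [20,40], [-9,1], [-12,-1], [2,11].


Intersection = [max(a_i), min(b_i)] = [20, -1].
Since 20 > -1, the intersection is empty.
Length = 0

0


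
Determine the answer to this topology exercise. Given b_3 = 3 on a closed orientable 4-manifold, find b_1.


Poincare duality for closed orientable n-manifolds: b_k = b_{n-k}.
Here n = 4, so b_1 = b_3 = 3

3


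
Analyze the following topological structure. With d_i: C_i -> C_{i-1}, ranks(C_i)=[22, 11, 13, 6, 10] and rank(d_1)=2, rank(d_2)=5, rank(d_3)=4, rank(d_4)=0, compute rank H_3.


rank H_k = rank(ker d_k) - rank(im d_{k+1}).
rank(ker d_3) = rank(C_3) - rank(d_3) = 6 - 4 = 2.
rank(im d_{3+1}) = 0.
rank H_3 = 2 - 0 = 2

2


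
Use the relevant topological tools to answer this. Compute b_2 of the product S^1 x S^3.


Each S^d has Poincare polynomial 1 + t^d.
The product S^1 x S^3 has Poincare polynomial prod(1+t^d_i).
Expanding: b_0=1, b_1=1, b_3=1, b_4=1.
b_2 = 0

0


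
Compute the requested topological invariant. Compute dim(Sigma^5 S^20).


Each suspension raises dimension by 1: Sigma S^n = S^{n+1}.
Sigma^5 S^20 = S^{20+5} = S^25

25


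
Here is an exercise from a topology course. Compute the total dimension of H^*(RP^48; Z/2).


H^k(RP^48; Z/2) = Z/2 for each 0 <= k <= 48.
Total dimension = 48 + 1 = 49

49


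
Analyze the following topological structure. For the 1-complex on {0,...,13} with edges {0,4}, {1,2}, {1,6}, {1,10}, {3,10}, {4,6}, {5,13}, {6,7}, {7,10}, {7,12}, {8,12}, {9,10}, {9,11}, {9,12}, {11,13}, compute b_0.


Run DFS/union-find over 14 vertices.
V = 14, E = 15.
Number of components = 1

1


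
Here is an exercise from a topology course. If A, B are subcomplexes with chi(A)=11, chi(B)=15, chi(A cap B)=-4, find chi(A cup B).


chi(A cup B) = chi(A) + chi(B) - chi(A cap B)
= 11 + (15) - (-4)
= 30

30


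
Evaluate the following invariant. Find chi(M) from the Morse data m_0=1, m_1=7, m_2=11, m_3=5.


Morse theory: chi(M) = sum_k (-1)^k m_k where m_k = #(index-k critical points).
= (1) + (-7) + (11) + (-5) = 0

0


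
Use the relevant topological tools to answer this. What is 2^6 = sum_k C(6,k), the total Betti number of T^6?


b_k(T^6) = C(6,k), so the sum over k is sum_k C(6,k) = 2^6.
Total = 2^6 = 64

64


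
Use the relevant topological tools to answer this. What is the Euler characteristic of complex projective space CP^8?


CP^8 has one cell in each even dimension 0, 2, ..., 2*8 (8+1 cells total).
All cells are even-dimensional, so chi = number of cells.
chi = 8 + 1 = 9

9


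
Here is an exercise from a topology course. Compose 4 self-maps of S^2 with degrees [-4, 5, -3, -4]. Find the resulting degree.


Degree is multiplicative: deg(composition) = product of degrees.
= (-4) * (5) * (-3) * (-4) = -240

-240


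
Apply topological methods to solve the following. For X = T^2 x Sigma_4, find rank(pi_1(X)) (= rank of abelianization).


pi_1(A x B) = pi_1(A) x pi_1(B); rank of abelianization = b_1.
b_1(T^2) = 2, b_1(Sigma_4) = 2*4 = 8.
b_1(product) = 2 + 8 = 10

10


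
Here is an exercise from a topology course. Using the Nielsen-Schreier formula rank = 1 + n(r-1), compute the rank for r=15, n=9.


Nielsen-Schreier: an index-n subgroup of F_r is free of rank 1 + n(r-1).
Equivalently: chi(cover) = n*chi(base); chi(vee_r S^1) = 1 - 15 = -14.
chi(E) = 9*(-14) = -126; rank = 1 - chi(E) = 1 - (-126) = 127.
rank = 1 + 9*(15-1) = 1 + 126 = 127

127


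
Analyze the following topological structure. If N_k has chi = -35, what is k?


chi = 2 - k for closed non-orientable surfaces with k crosscaps.
-35 = 2 - k
k = 2 - (-35) = 37

37


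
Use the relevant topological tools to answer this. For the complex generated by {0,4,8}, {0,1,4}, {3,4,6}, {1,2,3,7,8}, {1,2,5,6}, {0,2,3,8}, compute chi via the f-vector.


Enumerate all faces; f-vector: f_0=9, f_1=25, f_2=20, f_3=7, f_4=1.
chi = sum (-1)^k f_k = -2

-2


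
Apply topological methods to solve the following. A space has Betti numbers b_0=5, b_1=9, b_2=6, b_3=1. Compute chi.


chi = sum_k (-1)^k b_k.
= (5) + (-9) + (6) + (-1)
= 1

1


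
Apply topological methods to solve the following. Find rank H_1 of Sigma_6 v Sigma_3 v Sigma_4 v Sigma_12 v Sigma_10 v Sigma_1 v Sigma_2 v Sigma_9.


For a wedge X v Y: reduced H_k(X v Y) = H_k(X) + H_k(Y).
Each Sigma_g contributes b_1 = 2g.
b_1 = 12 + 6 + 8 + 24 + 20 + 2 + 4 + 18 = 94

94


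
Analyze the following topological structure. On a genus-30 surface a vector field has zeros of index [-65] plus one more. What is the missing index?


Poincare-Hopf: sum of indices = chi(M).
chi(Sigma_30) = 2 - 2*30 = -58.
Sum of known indices = -65.
x = chi - (sum known) = -58 - (-65) = 7

7


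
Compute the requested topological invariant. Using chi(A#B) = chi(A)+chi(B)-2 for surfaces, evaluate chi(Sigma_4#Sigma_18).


chi(Sigma_4) = 2 - 2*4 = -6
chi(Sigma_18) = 2 - 2*18 = -34
For surfaces: chi(A#B) = chi(A) + chi(B) - 2.
chi = -6 + -34 - 2 = -42

-42


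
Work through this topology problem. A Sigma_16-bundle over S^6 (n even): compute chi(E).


chi(S^6) = 2 (n even), chi(Sigma_16) = 2 - 2*16 = -30.
chi(E) = 2 * (-30) = -60

-60


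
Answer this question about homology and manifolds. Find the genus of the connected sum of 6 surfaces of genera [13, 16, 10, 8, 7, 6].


Genus is additive under connected sum of orientable surfaces.
g = 13 + 16 + 10 + 8 + 7 + 6 = 60

60


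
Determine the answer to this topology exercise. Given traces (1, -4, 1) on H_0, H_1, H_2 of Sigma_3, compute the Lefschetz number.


L(f) = tr(f_0*) - tr(f_1*) + tr(f_2*).
= 1 - (-4) + (1)
= 6

6


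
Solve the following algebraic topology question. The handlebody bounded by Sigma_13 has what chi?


A genus-g handlebody deformation retracts to a wedge of g circles.
chi(vee_g S^1) = 1 - g.
chi(H_13) = 1 - 13 = -12

-12


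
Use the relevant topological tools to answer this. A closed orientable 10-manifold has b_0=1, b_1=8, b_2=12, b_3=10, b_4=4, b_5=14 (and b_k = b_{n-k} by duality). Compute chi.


By Poincare duality b_k = b_{10-k}, so full Betti numbers: b_0=1, b_1=8, b_2=12, b_3=10, b_4=4, b_5=14, b_6=4, b_7=10, b_8=12, b_9=8, b_10=1.
chi = sum (-1)^k b_k = -16

-16


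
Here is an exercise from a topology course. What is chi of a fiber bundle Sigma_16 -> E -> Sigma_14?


For a fiber bundle F -> E -> B (with CW structure): chi(E) = chi(B) * chi(F).
chi(Sigma_14) = -26, chi(Sigma_16) = -30.
chi(E) = (-26) * (-30) = 780

780


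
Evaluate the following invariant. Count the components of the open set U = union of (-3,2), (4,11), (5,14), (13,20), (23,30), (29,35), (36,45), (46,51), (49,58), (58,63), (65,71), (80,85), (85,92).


Sort and merge overlapping open intervals.
Merged: (-3,2), (4,20), (23,35), (36,45), (46,58), (58,63), (65,71), (80,85), (85,92).
Number of components = 9

9


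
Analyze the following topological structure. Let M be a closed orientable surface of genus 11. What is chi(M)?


For a closed orientable surface of genus g: chi = 2 - 2g.
Here g = 11.
chi = 2 - 2*11 = 2 - 22 = -20

-20


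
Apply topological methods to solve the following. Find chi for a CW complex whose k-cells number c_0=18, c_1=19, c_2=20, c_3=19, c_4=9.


chi = sum_k (-1)^k c_k.
= (-1)^0*18 + (-1)^1*19 + (-1)^2*20 + (-1)^3*19 + (-1)^4*9
= (18) + (-19) + (20) + (-19) + (9)
= 9

9


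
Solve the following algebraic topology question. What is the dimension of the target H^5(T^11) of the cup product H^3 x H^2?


Cup product: H^p x H^q -> H^{p+q}; here p+q = 3+2 = 5.
rank H^k(T^n) = C(n,k).
C(11,5) = 462

462


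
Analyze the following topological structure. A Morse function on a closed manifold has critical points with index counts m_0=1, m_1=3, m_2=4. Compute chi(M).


Morse theory: chi(M) = sum_k (-1)^k m_k where m_k = #(index-k critical points).
= (1) + (-3) + (4) = 2

2


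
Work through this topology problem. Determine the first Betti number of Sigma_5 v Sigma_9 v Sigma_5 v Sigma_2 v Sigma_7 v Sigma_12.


For a wedge X v Y: reduced H_k(X v Y) = H_k(X) + H_k(Y).
Each Sigma_g contributes b_1 = 2g.
b_1 = 10 + 18 + 10 + 4 + 14 + 24 = 80

80


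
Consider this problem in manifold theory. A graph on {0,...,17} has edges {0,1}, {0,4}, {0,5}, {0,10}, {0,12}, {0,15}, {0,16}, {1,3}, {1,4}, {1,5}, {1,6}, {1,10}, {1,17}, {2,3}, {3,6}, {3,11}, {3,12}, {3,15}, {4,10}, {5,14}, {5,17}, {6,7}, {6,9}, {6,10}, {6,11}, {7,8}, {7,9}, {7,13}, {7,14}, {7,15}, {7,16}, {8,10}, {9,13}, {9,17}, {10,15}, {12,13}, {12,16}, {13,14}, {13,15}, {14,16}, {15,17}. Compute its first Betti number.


b_1 = E - V + (number of components).
E = 41, V = 18, components = 1.
b_1 = 41 - 18 + 1 = 24

24


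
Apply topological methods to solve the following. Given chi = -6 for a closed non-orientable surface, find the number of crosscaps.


chi = 2 - k for closed non-orientable surfaces with k crosscaps.
-6 = 2 - k
k = 2 - (-6) = 8

8


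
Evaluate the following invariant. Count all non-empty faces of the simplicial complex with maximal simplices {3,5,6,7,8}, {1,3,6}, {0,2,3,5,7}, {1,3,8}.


Each maximal simplex on m vertices has 2^m - 1 nonempty faces.
Take the union (dedupe shared faces).
Total distinct faces = 61

61


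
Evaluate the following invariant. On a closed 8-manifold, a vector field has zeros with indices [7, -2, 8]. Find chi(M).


Poincare-Hopf: chi(M) = sum of indices of zeros.
chi = (7) + (-2) + (8) = 13

13


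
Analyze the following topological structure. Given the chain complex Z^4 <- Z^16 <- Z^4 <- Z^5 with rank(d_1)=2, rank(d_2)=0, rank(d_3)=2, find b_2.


rank H_k = rank(ker d_k) - rank(im d_{k+1}).
rank(ker d_2) = rank(C_2) - rank(d_2) = 4 - 0 = 4.
rank(im d_{2+1}) = 2.
rank H_2 = 4 - 2 = 2

2


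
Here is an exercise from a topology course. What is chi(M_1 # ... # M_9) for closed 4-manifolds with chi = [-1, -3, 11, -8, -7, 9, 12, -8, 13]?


For n-manifolds: chi(A#B) = chi(A) + chi(B) - chi(S^4).
chi(S^4) = 1 + (-1)^4 = 2.
chi(#) = (sum chi_i) - (9-1)*chi(S^4) = 18 - 8*2 = 2

2


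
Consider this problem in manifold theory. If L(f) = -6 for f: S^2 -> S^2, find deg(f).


L(f) = 1 + (-1)^2 deg(f) on S^2.
-6 = 1 + (-1)^2 * deg(f)
(-1)^2 * deg(f) = -7
deg(f) = -7

-7


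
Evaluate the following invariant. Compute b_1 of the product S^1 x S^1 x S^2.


Each S^d has Poincare polynomial 1 + t^d.
The product S^1 x S^1 x S^2 has Poincare polynomial prod(1+t^d_i).
Expanding: b_0=1, b_1=2, b_2=2, b_3=2, b_4=1.
b_1 = 2

2


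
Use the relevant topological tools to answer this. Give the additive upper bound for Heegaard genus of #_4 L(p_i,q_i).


Heegaard genus satisfies g(A#B) <= g(A) + g(B).
Each lens space has g = 1.
Upper bound: 4 * 1 = 4

4


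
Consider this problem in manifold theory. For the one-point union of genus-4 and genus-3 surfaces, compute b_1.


For a wedge: H_1(A v B) = H_1(A) + H_1(B).
b_1(Sigma_4) = 8, b_1(Sigma_3) = 6.
b_1 = 8 + 6 = 14

14


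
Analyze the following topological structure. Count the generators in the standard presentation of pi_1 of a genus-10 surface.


Standard presentation: pi_1(Sigma_g) = <a_1,b_1,...,a_g,b_g | [a_1,b_1]...[a_g,b_g] = 1>.
Number of generators = 2g = 2*10 = 20

20


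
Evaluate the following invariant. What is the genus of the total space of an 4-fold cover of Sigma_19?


For an n-sheeted cover: chi(E) = n * chi(B).
chi(Sigma_19) = 2 - 2*19 = -36.
chi(E) = 4 * (-36) = -144.
genus(E) = (2 - chi(E))/2 = (2 - (-144))/2 = 146/2 = 73

73


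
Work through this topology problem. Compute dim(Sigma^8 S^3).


Each suspension raises dimension by 1: Sigma S^n = S^{n+1}.
Sigma^8 S^3 = S^{3+8} = S^11

11


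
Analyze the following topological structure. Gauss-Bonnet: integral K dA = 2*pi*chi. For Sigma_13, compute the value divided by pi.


Gauss-Bonnet: integral K dA = 2*pi*chi(M).
chi(Sigma_13) = 2 - 2*13 = -24.
(integral K dA)/pi = 2*chi = 2*(-24) = -48

-48


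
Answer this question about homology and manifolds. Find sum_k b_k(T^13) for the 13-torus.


b_k(T^13) = C(13,k), so the sum over k is sum_k C(13,k) = 2^13.
Total = 2^13 = 8192

8192


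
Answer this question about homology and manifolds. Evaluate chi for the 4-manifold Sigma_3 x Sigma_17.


chi(Sigma_3) = 2 - 2*3 = -4
chi(Sigma_17) = 2 - 2*17 = -32
chi(product) = (-4) * (-32) = 128

128


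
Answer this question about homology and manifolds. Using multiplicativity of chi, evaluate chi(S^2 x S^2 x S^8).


chi is multiplicative: chi(X x Y) = chi(X) chi(Y).
Each even-dim sphere has chi = 2. There are 3 factors.
chi = 2^3 = 8

8


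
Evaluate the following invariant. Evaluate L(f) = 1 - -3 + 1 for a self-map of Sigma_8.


L(f) = tr(f_0*) - tr(f_1*) + tr(f_2*).
= 1 - (-3) + (1)
= 5

5


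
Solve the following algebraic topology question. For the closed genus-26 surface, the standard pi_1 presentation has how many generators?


Standard presentation: pi_1(Sigma_g) = <a_1,b_1,...,a_g,b_g | [a_1,b_1]...[a_g,b_g] = 1>.
Number of generators = 2g = 2*26 = 52

52


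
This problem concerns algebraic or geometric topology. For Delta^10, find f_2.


Delta^10 has 10+1 vertices. A 2-face is a choice of 2+1 vertices.
f_2 = C(10+1, 2+1) = C(11,3) = 165

165


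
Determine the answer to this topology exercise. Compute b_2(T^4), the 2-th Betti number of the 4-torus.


By the Kunneth formula, b_k(T^n) = C(n,k).
b_2(T^4) = C(4,2).
C(4,2) = 4!/(2!*2!) = 6

6


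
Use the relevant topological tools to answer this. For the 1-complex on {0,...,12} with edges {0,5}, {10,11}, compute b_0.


Run DFS/union-find over 13 vertices.
V = 13, E = 2.
Number of components = 11

11


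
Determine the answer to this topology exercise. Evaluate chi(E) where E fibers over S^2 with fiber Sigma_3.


chi(S^2) = 2 (n even), chi(Sigma_3) = 2 - 2*3 = -4.
chi(E) = 2 * (-4) = -8

-8


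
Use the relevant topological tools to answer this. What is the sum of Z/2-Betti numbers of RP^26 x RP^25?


dim H^*(RP^n; Z/2) = n+1 (one Z/2 in each degree 0..n).
Total Betti number is multiplicative.
Total = (26+1) * (25+1) = 27 * 26 = 702

702


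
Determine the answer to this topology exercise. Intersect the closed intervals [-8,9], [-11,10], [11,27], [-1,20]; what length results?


Intersection = [max(a_i), min(b_i)] = [11, 9].
Since 11 > 9, the intersection is empty.
Length = 0

0
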